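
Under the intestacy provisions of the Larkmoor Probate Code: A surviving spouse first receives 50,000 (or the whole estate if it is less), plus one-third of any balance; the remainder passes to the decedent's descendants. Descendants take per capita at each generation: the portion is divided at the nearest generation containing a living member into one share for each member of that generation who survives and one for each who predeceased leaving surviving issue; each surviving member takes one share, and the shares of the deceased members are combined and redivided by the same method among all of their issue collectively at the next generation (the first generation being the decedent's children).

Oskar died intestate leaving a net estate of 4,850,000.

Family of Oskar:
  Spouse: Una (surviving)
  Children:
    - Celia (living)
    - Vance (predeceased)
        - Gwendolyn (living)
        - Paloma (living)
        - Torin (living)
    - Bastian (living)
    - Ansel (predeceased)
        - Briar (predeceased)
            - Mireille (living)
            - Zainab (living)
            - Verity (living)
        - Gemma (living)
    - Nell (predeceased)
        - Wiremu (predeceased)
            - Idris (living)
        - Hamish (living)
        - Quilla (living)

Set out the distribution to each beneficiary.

Una first takes 50,000, leaving a balance of 4,800,000. Una then takes one-third of the balance (1,600,000), for a total of 1,650,000. The remaining 3,200,000 passes to the descendants.
The descendants' portion (3,200,000) is divided at the children's generation into 5 shares of 640,000. Celia and Bastian each take 640,000. The 3 shares of the deceased (Vance, Ansel, and Nell) are combined into a pool of 1,920,000.
That pool (1,920,000) is divided at the grandchildren's generation into 8 shares of 240,000. Gwendolyn, Paloma, Torin, Gemma, Hamish, and Quilla each take 240,000. The 2 shares of the deceased (Briar and Wiremu) are combined into a pool of 480,000.
That pool (480,000) is divided at the great-grandchildren's generation equally among Mireille, Zainab, Verity, and Idris: 120,000 each.

Una: 1,650,000; Celia: 640,000; Gwendolyn: 240,000; Paloma: 240,000; Torin: 240,000; Bastian: 640,000; Mireille: 120,000; Zainab: 120,000; Verity: 120,000; Gemma: 240,000; Idris: 120,000; Hamish: 240,000; Quilla: 240,000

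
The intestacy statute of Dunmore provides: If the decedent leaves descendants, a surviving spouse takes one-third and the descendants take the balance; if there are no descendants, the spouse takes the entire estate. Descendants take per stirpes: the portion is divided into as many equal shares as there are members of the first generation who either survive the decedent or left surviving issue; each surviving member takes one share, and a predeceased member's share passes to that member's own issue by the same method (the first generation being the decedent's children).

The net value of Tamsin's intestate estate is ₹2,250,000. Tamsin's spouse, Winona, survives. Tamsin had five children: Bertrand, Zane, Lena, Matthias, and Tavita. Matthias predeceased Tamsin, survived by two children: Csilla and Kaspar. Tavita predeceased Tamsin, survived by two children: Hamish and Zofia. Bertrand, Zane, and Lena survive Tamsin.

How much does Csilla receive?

Winona takes one-third of ₹2,250,000 = ₹750,000. The remaining ₹1,500,000 passes to the descendants.
The descendants' portion (₹1,500,000) is divided into 5 shares of ₹300,000: Bertrand, Zane, and Lena each take ₹300,000; Matthias's ₹300,000 share passes to Matthias's issue; Tavita's ₹300,000 share passes to Tavita's issue.
Matthias's share (₹300,000) is divided into 2 shares of ₹150,000: Csilla and Kaspar each take ₹150,000.
Tavita's share (₹300,000) is divided into 2 shares of ₹150,000: Hamish and Zofia each take ₹150,000.

Csilla receives ₹150,000.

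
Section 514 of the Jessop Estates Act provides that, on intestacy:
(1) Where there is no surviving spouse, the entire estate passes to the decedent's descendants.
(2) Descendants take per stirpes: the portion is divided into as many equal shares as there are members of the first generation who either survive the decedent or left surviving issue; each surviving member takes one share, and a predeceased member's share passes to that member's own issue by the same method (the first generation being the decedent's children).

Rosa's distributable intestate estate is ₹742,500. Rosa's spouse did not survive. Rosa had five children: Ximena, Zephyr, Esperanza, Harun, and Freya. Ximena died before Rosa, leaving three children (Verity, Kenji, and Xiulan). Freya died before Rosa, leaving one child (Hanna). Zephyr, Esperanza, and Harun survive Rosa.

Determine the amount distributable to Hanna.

Hanna receives ₹148,500.

The entire ₹742,500 passes to the descendants.
That amount (₹742,500) is divided into 5 shares of ₹148,500: Zephyr, Esperanza, and Harun each take ₹148,500; Ximena's ₹148,500 share passes to Ximena's issue; Freya's ₹148,500 share passes to Freya's issue.
Ximena's share (₹148,500) is divided into 3 shares of ₹49,500: Verity, Kenji, and Xiulan each take ₹49,500.
Freya's share (₹148,500) passes entirely to Hanna.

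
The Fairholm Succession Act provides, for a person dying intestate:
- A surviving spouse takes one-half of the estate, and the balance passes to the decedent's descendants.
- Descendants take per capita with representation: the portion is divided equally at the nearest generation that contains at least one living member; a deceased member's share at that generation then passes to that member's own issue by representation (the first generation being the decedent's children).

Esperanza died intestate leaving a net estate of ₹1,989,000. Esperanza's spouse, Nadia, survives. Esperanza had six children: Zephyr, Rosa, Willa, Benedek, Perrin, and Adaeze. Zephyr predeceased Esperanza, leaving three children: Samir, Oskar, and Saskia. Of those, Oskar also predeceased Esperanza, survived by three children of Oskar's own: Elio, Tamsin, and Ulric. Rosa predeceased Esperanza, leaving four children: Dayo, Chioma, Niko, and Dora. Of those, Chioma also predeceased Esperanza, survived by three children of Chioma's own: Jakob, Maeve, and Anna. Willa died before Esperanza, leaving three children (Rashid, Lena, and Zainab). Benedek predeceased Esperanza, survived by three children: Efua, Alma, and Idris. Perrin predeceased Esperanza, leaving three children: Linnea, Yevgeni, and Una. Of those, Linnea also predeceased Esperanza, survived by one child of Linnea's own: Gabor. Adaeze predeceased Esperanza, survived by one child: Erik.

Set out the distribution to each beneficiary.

Nadia takes one-half of ₹1,989,000 = ₹994,500. The remaining ₹994,500 passes to the descendants.
No child survives, so the initial division is made at the grandchildren's generation.
The descendants' portion (₹994,500) is divided into 17 shares of ₹58,500: Samir, Saskia, Dayo, Niko, Dora, Rashid, Lena, Zainab, Efua, Alma, Idris, Yevgeni, Una, and Erik each take ₹58,500; Oskar's ₹58,500 share passes to Oskar's issue; Chioma's ₹58,500 share passes to Chioma's issue; Linnea's ₹58,500 share passes to Linnea's issue.
Oskar's share (₹58,500) is divided into 3 shares of ₹19,500: Elio, Tamsin, and Ulric each take ₹19,500.
Chioma's share (₹58,500) is divided into 3 shares of ₹19,500: Jakob, Maeve, and Anna each take ₹19,500.
Linnea's share (₹58,500) passes entirely to Gabor.

Nadia: ₹994,500; Samir: ₹58,500; Elio: ₹19,500; Tamsin: ₹19,500; Ulric: ₹19,500; Saskia: ₹58,500; Dayo: ₹58,500; Jakob: ₹19,500; Maeve: ₹19,500; Anna: ₹19,500; Niko: ₹58,500; Dora: ₹58,500; Rashid: ₹58,500; Lena: ₹58,500; Zainab: ₹58,500; Efua: ₹58,500; Alma: ₹58,500; Idris: ₹58,500; Gabor: ₹58,500; Yevgeni: ₹58,500; Una: ₹58,500; Erik: ₹58,500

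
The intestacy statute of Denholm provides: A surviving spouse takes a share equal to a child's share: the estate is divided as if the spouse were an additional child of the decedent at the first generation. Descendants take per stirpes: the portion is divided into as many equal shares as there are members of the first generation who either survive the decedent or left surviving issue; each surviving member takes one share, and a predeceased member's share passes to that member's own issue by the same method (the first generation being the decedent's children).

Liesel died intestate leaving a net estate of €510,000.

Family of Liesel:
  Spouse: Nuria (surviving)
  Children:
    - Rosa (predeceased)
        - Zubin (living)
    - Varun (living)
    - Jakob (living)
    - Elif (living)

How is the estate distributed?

The spouse counts as an additional share at the children's level, so there are 5 primary shares of €102,000. Nuria takes one such share (€102,000).
The children's combined portion (€408,000) is divided into 4 shares of €102,000: Varun, Jakob, and Elif each take €102,000; Rosa's €102,000 share passes to Rosa's issue.
Rosa's share (€102,000) passes entirely to Zubin.

Nuria: €102,000; Zubin: €102,000; Varun: €102,000; Jakob: €102,000; Elif: €102,000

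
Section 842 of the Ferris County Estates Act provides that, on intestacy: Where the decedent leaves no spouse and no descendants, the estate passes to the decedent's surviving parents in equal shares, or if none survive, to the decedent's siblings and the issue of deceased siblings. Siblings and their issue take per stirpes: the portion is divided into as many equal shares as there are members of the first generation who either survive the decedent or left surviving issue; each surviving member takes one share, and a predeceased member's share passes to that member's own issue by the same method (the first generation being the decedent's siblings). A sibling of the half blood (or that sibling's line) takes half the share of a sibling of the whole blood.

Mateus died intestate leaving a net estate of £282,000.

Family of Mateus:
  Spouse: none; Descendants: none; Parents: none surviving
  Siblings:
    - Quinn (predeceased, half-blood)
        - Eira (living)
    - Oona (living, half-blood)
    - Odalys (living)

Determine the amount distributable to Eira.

Eira receives £70,500.

The entire £282,000 passes to the siblings and their issue.
Counting each half-blood sibling's line as half a unit, there are 2 units in £282,000, so one unit is £141,000. Whole-blood lines (Odalys) take £141,000 each; half-blood lines (Quinn and Oona) take £70,500 each.
Quinn's share (£70,500) passes entirely to Eira.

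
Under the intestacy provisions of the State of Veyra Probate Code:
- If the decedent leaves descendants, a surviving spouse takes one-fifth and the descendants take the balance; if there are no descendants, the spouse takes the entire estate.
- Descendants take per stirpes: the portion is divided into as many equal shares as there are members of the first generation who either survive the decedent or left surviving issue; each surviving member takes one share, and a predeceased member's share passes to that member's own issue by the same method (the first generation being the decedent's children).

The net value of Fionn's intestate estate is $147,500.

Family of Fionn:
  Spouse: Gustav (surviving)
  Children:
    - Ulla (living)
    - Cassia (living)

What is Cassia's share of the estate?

Cassia receives $59,000.

Gustav takes one-fifth of $147,500 = $29,500. The remaining $118,000 passes to the descendants.
The descendants' portion ($118,000) is divided into 2 shares of $59,000: Ulla and Cassia each take $59,000.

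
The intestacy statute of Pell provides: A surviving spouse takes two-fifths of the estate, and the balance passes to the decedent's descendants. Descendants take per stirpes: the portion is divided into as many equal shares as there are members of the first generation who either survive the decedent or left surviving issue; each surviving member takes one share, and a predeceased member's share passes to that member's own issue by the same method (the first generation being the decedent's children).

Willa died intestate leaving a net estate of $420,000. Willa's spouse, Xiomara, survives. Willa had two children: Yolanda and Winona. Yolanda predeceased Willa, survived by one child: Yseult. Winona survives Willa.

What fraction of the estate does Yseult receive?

Yseult receives 3/10 of the estate.

Xiomara takes two-fifths of $420,000 = $168,000. The remaining $252,000 passes to the descendants.
The descendants' portion ($252,000) is divided into 2 shares of $126,000: Winona takes $126,000; Yolanda's $126,000 share passes to Yolanda's issue.
Yolanda's share ($126,000) passes entirely to Yseult.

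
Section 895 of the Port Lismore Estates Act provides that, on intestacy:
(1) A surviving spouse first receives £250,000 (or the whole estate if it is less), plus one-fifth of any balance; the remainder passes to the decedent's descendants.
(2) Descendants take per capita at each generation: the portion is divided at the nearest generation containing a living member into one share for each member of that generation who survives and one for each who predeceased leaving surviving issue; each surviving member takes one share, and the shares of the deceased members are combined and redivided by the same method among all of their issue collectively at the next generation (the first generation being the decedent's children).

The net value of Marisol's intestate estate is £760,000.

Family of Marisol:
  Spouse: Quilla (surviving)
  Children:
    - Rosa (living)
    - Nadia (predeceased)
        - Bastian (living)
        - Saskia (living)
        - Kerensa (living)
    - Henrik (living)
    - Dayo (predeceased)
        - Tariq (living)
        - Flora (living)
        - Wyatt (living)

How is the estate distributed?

Quilla: £352,000; Rosa: £102,000; Bastian: £34,000; Saskia: £34,000; Kerensa: £34,000; Henrik: £102,000; Tariq: £34,000; Flora: £34,000; Wyatt: £34,000

Quilla first takes £250,000, leaving a balance of £510,000. Quilla then takes one-fifth of the balance (£102,000), for a total of £352,000. The remaining £408,000 passes to the descendants.
The descendants' portion (£408,000) is divided at the children's generation into 4 shares of £102,000. Rosa and Henrik each take £102,000. The 2 shares of the deceased (Nadia and Dayo) are combined into a pool of £204,000.
That pool (£204,000) is divided at the grandchildren's generation equally among Bastian, Saskia, Kerensa, Tariq, Flora, and Wyatt: £34,000 each.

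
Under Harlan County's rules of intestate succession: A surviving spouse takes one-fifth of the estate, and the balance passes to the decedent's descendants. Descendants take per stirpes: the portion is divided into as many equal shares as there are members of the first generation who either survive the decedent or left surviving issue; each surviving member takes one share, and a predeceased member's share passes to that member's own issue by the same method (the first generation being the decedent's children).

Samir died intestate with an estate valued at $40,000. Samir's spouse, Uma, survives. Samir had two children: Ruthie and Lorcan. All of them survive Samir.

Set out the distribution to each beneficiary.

Uma: $8,000; Ruthie: $16,000; Lorcan: $16,000

Uma takes one-fifth of $40,000 = $8,000. The remaining $32,000 passes to the descendants.
The descendants' portion ($32,000) is divided into 2 shares of $16,000: Ruthie and Lorcan each take $16,000.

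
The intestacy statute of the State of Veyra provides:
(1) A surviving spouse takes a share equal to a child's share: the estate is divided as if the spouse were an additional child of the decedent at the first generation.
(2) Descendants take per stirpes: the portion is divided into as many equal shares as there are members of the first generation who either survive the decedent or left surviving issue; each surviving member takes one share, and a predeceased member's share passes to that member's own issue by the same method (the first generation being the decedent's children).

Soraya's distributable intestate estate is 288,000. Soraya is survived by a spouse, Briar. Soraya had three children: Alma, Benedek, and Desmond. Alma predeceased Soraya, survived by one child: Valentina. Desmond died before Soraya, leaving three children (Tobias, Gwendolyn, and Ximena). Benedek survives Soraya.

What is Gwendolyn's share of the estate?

The spouse counts as an additional share at the children's level, so there are 4 primary shares of 72,000. Briar takes one such share (72,000).
The children's combined portion (216,000) is divided into 3 shares of 72,000: Benedek takes 72,000; Alma's 72,000 share passes to Alma's issue; Desmond's 72,000 share passes to Desmond's issue.
Alma's share (72,000) passes entirely to Valentina.
Desmond's share (72,000) is divided into 3 shares of 24,000: Tobias, Gwendolyn, and Ximena each take 24,000.

Gwendolyn receives 24,000.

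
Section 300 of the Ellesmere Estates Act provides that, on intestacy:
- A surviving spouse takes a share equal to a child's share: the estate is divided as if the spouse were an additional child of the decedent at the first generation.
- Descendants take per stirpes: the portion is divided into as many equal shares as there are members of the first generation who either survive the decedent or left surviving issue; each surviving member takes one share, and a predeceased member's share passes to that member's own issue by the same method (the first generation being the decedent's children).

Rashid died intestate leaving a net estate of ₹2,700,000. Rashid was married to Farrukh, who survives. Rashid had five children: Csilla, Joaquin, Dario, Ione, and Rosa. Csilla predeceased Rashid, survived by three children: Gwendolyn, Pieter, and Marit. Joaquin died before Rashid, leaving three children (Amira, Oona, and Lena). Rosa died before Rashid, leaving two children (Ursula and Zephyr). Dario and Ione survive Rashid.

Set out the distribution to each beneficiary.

The spouse counts as an additional share at the children's level, so there are 6 primary shares of ₹450,000. Farrukh takes one such share (₹450,000).
The children's combined portion (₹2,250,000) is divided into 5 shares of ₹450,000: Dario and Ione each take ₹450,000; Csilla's ₹450,000 share passes to Csilla's issue; Joaquin's ₹450,000 share passes to Joaquin's issue; Rosa's ₹450,000 share passes to Rosa's issue.
Csilla's share (₹450,000) is divided into 3 shares of ₹150,000: Gwendolyn, Pieter, and Marit each take ₹150,000.
Joaquin's share (₹450,000) is divided into 3 shares of ₹150,000: Amira, Oona, and Lena each take ₹150,000.
Rosa's share (₹450,000) is divided into 2 shares of ₹225,000: Ursula and Zephyr each take ₹225,000.

Farrukh: ₹450,000; Gwendolyn: ₹150,000; Pieter: ₹150,000; Marit: ₹150,000; Amira: ₹150,000; Oona: ₹150,000; Lena: ₹150,000; Dario: ₹450,000; Ione: ₹450,000; Ursula: ₹225,000; Zephyr: ₹225,000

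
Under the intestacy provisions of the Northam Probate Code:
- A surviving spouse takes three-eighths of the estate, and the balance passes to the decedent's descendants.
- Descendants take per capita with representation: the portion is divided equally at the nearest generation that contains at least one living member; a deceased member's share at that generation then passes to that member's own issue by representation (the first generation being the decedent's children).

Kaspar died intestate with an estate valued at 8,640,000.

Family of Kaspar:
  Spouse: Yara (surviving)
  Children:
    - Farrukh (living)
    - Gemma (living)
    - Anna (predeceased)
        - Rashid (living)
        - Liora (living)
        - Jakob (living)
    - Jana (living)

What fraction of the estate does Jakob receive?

Jakob receives 5/96 of the estate.

Yara takes three-eighths of 8,640,000 = 3,240,000. The remaining 5,400,000 passes to the descendants.
The descendants' portion (5,400,000) is divided into 4 shares of 1,350,000: Farrukh, Gemma, and Jana each take 1,350,000; Anna's 1,350,000 share passes to Anna's issue.
Anna's share (1,350,000) is divided into 3 shares of 450,000: Rashid, Liora, and Jakob each take 450,000.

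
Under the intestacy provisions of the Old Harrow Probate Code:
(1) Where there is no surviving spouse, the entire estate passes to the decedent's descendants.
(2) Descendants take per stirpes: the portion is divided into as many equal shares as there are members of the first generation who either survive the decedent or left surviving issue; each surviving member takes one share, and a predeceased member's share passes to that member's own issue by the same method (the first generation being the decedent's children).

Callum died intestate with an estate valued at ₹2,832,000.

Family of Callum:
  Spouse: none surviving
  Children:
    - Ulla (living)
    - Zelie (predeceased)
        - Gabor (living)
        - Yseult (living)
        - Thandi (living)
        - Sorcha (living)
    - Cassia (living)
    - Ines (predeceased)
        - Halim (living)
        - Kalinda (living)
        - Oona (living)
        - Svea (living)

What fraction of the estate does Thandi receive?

The entire ₹2,832,000 passes to the descendants.
That amount (₹2,832,000) is divided into 4 shares of ₹708,000: Ulla and Cassia each take ₹708,000; Zelie's ₹708,000 share passes to Zelie's issue; Ines's ₹708,000 share passes to Ines's issue.
Zelie's share (₹708,000) is divided into 4 shares of ₹177,000: Gabor, Yseult, Thandi, and Sorcha each take ₹177,000.
Ines's share (₹708,000) is divided into 4 shares of ₹177,000: Halim, Kalinda, Oona, and Svea each take ₹177,000.

Thandi receives 1/16 of the estate.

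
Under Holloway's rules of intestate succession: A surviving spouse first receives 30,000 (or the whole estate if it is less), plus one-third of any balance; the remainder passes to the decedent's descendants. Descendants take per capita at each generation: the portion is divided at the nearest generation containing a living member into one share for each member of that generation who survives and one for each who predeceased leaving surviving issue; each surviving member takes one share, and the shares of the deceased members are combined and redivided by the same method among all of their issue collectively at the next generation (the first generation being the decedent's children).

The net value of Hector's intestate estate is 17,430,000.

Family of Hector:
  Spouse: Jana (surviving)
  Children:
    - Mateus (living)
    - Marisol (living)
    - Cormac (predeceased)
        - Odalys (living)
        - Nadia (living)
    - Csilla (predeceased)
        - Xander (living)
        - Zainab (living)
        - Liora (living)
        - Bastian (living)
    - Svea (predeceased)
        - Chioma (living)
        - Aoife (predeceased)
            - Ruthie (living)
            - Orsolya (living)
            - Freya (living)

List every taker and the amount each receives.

Jana: 5,830,000; Mateus: 2,320,000; Marisol: 2,320,000; Odalys: 870,000; Nadia: 870,000; Xander: 870,000; Zainab: 870,000; Liora: 870,000; Bastian: 870,000; Chioma: 870,000; Ruthie: 290,000; Orsolya: 290,000; Freya: 290,000

Jana first takes 30,000, leaving a balance of 17,400,000. Jana then takes one-third of the balance (5,800,000), for a total of 5,830,000. The remaining 11,600,000 passes to the descendants.
The descendants' portion (11,600,000) is divided at the children's generation into 5 shares of 2,320,000. Mateus and Marisol each take 2,320,000. The 3 shares of the deceased (Cormac, Csilla, and Svea) are combined into a pool of 6,960,000.
That pool (6,960,000) is divided at the grandchildren's generation into 8 shares of 870,000. Odalys, Nadia, Xander, Zainab, Liora, Bastian, and Chioma each take 870,000. The remaining share for the deceased Aoife (870,000) is carried to the next generation.
That pool (870,000) is divided at the great-grandchildren's generation equally among Ruthie, Orsolya, and Freya: 290,000 each.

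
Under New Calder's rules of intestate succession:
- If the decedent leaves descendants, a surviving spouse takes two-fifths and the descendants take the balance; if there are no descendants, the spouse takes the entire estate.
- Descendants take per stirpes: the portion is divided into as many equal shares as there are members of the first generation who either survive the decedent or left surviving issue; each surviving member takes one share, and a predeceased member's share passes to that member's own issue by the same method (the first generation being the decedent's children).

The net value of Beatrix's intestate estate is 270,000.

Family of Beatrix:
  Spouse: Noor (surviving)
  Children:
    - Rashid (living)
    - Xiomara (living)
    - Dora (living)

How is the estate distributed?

Noor takes two-fifths of 270,000 = 108,000. The remaining 162,000 passes to the descendants.
The descendants' portion (162,000) is divided into 3 shares of 54,000: Rashid, Xiomara, and Dora each take 54,000.

Noor: 108,000; Rashid: 54,000; Xiomara: 54,000; Dora: 54,000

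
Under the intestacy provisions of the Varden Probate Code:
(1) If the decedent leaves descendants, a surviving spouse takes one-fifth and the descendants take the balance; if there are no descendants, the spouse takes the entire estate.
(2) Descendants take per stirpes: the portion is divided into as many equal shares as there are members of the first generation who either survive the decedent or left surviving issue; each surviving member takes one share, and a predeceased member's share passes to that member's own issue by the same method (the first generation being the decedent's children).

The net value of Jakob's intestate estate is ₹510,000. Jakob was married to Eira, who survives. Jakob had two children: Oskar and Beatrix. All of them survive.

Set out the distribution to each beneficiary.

Eira takes one-fifth of ₹510,000 = ₹102,000. The remaining ₹408,000 passes to the descendants.
The descendants' portion (₹408,000) is divided into 2 shares of ₹204,000: Oskar and Beatrix each take ₹204,000.

Eira: ₹102,000; Oskar: ₹204,000; Beatrix: ₹204,000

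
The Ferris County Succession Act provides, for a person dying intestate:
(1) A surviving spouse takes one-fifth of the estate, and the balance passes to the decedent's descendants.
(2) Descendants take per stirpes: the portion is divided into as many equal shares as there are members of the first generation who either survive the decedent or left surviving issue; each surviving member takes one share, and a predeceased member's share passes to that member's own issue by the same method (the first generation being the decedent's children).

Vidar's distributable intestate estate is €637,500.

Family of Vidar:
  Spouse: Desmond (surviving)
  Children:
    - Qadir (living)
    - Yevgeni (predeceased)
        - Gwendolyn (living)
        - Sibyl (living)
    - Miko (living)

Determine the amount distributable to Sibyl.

Desmond takes one-fifth of €637,500 = €127,500. The remaining €510,000 passes to the descendants.
The descendants' portion (€510,000) is divided into 3 shares of €170,000: Qadir and Miko each take €170,000; Yevgeni's €170,000 share passes to Yevgeni's issue.
Yevgeni's share (€170,000) is divided into 2 shares of €85,000: Gwendolyn and Sibyl each take €85,000.

Sibyl receives €85,000.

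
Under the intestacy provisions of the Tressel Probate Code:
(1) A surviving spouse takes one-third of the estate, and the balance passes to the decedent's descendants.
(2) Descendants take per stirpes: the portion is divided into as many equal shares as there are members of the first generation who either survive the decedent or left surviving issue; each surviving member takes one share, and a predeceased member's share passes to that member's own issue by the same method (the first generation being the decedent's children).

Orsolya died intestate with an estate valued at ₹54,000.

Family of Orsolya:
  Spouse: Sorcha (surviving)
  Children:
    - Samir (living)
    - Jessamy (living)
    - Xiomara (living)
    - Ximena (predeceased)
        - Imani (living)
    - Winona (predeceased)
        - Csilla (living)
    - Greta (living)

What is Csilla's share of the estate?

Csilla receives ₹6,000.

Sorcha takes one-third of ₹54,000 = ₹18,000. The remaining ₹36,000 passes to the descendants.
The descendants' portion (₹36,000) is divided into 6 shares of ₹6,000: Samir, Jessamy, Xiomara, and Greta each take ₹6,000; Ximena's ₹6,000 share passes to Ximena's issue; Winona's ₹6,000 share passes to Winona's issue.
Ximena's share (₹6,000) passes entirely to Imani.
Winona's share (₹6,000) passes entirely to Csilla.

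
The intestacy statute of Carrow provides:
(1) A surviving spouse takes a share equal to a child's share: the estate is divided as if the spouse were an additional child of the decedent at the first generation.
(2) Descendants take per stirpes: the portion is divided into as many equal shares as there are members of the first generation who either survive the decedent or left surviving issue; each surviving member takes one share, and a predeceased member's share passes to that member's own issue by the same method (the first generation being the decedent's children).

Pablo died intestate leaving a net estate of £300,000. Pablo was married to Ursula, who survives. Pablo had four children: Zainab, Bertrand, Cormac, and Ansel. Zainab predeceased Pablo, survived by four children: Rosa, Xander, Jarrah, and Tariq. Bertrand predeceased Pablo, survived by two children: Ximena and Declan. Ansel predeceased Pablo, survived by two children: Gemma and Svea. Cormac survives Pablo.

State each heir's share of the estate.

Ursula: £60,000; Rosa: £15,000; Xander: £15,000; Jarrah: £15,000; Tariq: £15,000; Ximena: £30,000; Declan: £30,000; Cormac: £60,000; Gemma: £30,000; Svea: £30,000

The spouse counts as an additional share at the children's level, so there are 5 primary shares of £60,000. Ursula takes one such share (£60,000).
The children's combined portion (£240,000) is divided into 4 shares of £60,000: Cormac takes £60,000; Zainab's £60,000 share passes to Zainab's issue; Bertrand's £60,000 share passes to Bertrand's issue; Ansel's £60,000 share passes to Ansel's issue.
Zainab's share (£60,000) is divided into 4 shares of £15,000: Rosa, Xander, Jarrah, and Tariq each take £15,000.
Bertrand's share (£60,000) is divided into 2 shares of £30,000: Ximena and Declan each take £30,000.
Ansel's share (£60,000) is divided into 2 shares of £30,000: Gemma and Svea each take £30,000.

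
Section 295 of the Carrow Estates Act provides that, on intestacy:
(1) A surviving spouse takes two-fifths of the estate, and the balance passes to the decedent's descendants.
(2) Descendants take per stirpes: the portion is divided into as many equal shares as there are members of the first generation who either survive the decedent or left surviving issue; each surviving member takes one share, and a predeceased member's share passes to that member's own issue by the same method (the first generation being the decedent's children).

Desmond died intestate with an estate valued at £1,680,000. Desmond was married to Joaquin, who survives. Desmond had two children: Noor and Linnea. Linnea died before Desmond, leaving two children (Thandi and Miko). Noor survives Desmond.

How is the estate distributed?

Joaquin: £672,000; Noor: £504,000; Thandi: £252,000; Miko: £252,000

Joaquin takes two-fifths of £1,680,000 = £672,000. The remaining £1,008,000 passes to the descendants.
The descendants' portion (£1,008,000) is divided into 2 shares of £504,000: Noor takes £504,000; Linnea's £504,000 share passes to Linnea's issue.
Linnea's share (£504,000) is divided into 2 shares of £252,000: Thandi and Miko each take £252,000.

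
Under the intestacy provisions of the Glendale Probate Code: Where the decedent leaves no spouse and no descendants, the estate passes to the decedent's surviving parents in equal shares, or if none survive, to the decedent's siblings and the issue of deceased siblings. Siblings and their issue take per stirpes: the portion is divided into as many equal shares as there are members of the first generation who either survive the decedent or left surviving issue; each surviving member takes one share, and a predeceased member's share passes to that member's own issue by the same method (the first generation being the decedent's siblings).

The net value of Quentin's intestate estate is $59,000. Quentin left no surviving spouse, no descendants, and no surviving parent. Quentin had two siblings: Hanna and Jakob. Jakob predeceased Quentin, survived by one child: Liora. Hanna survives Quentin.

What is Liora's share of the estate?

The entire $59,000 passes to the siblings and their issue.
That amount ($59,000) is divided into 2 shares of $29,500: Hanna takes $29,500; Jakob's $29,500 share passes to Jakob's issue.
Jakob's share ($29,500) passes entirely to Liora.

Liora receives $29,500.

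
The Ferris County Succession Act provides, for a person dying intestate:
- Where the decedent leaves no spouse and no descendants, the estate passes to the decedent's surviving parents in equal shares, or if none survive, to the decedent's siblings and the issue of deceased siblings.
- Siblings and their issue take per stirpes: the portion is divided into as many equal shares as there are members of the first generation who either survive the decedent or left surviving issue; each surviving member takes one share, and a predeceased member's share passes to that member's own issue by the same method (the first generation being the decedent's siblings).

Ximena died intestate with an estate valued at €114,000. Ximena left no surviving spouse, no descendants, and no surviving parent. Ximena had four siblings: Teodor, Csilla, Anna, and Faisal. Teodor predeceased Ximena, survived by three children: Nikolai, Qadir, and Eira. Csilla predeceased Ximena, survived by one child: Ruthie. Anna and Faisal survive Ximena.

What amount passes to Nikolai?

The entire €114,000 passes to the siblings and their issue.
That amount (€114,000) is divided into 4 shares of €28,500: Anna and Faisal each take €28,500; Teodor's €28,500 share passes to Teodor's issue; Csilla's €28,500 share passes to Csilla's issue.
Teodor's share (€28,500) is divided into 3 shares of €9,500: Nikolai, Qadir, and Eira each take €9,500.
Csilla's share (€28,500) passes entirely to Ruthie.

Nikolai receives €9,500.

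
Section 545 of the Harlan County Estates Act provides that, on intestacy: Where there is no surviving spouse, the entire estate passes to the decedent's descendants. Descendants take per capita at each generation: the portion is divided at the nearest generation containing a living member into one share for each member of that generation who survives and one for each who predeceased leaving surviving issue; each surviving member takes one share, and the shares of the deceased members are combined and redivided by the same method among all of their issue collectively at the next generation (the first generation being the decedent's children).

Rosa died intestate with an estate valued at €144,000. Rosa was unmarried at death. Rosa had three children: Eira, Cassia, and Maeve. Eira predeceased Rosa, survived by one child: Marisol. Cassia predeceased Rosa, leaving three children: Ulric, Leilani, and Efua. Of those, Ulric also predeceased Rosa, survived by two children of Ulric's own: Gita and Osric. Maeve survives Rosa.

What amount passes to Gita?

Gita receives €12,000.

The entire €144,000 passes to the descendants.
That amount (€144,000) is divided at the children's generation into 3 shares of €48,000. Maeve takes €48,000. The 2 shares of the deceased (Eira and Cassia) are combined into a pool of €96,000.
That pool (€96,000) is divided at the grandchildren's generation into 4 shares of €24,000. Marisol, Leilani, and Efua each take €24,000. The remaining share for the deceased Ulric (€24,000) is carried to the next generation.
That pool (€24,000) is divided at the great-grandchildren's generation equally among Gita and Osric: €12,000 each.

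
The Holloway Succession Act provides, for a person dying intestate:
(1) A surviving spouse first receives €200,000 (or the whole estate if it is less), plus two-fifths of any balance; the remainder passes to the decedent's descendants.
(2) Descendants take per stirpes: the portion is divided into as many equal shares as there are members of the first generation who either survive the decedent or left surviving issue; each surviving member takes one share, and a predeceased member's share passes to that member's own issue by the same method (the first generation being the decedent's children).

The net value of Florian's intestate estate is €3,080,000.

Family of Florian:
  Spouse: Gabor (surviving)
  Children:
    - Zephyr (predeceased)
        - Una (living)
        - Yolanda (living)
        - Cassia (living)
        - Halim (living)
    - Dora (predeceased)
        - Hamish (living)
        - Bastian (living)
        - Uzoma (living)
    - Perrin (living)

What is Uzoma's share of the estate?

Uzoma receives €192,000.

Gabor first takes €200,000, leaving a balance of €2,880,000. Gabor then takes two-fifths of the balance (€1,152,000), for a total of €1,352,000. The remaining €1,728,000 passes to the descendants.
The descendants' portion (€1,728,000) is divided into 3 shares of €576,000: Perrin takes €576,000; Zephyr's €576,000 share passes to Zephyr's issue; Dora's €576,000 share passes to Dora's issue.
Zephyr's share (€576,000) is divided into 4 shares of €144,000: Una, Yolanda, Cassia, and Halim each take €144,000.
Dora's share (€576,000) is divided into 3 shares of €192,000: Hamish, Bastian, and Uzoma each take €192,000.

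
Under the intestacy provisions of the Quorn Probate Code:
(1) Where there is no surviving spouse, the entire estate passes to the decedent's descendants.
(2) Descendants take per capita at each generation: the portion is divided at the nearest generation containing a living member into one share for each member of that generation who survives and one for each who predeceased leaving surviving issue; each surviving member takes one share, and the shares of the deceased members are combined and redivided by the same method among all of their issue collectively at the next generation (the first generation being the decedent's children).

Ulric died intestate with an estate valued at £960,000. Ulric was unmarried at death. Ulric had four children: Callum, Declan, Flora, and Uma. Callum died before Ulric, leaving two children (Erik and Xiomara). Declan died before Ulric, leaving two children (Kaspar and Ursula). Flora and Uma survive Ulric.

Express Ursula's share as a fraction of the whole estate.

Ursula receives 1/8 of the estate.

The entire £960,000 passes to the descendants.
That amount (£960,000) is divided at the children's generation into 4 shares of £240,000. Flora and Uma each take £240,000. The 2 shares of the deceased (Callum and Declan) are combined into a pool of £480,000.
That pool (£480,000) is divided at the grandchildren's generation equally among Erik, Xiomara, Kaspar, and Ursula: £120,000 each.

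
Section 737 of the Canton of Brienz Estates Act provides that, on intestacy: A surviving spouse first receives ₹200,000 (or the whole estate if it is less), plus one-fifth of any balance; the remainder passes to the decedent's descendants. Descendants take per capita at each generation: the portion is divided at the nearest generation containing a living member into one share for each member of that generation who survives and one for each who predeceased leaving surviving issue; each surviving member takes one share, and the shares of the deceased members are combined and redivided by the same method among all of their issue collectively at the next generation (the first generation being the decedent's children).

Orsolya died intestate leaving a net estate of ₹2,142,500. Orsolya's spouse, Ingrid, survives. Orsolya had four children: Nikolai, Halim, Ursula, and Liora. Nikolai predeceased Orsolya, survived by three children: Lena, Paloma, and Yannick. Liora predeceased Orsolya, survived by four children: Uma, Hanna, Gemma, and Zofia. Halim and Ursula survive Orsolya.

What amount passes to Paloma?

Paloma receives ₹111,000.

Ingrid first takes ₹200,000, leaving a balance of ₹1,942,500. Ingrid then takes one-fifth of the balance (₹388,500), for a total of ₹588,500. The remaining ₹1,554,000 passes to the descendants.
The descendants' portion (₹1,554,000) is divided at the children's generation into 4 shares of ₹388,500. Halim and Ursula each take ₹388,500. The 2 shares of the deceased (Nikolai and Liora) are combined into a pool of ₹777,000.
That pool (₹777,000) is divided at the grandchildren's generation equally among Lena, Paloma, Yannick, Uma, Hanna, Gemma, and Zofia: ₹111,000 each.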